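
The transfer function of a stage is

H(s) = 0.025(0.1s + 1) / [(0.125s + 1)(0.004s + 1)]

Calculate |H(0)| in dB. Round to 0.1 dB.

-32.0 dB

H(0) = 0.025 · 1 / 1 = 0.025
20 log₁₀(0.025) ≈ -32.04 dB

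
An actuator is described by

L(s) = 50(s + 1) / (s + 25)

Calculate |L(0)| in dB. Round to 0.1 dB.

6.0 dB

L(0) = 50·1 / (25) = 2
20 log₁₀(2) ≈ 6.02 dB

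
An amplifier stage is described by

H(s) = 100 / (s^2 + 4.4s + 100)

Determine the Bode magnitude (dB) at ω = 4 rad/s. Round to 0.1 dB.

1.3 dB

At s = jω = j4:
quadratic: (j4)² + 4.4·j4 + 100 = 84 + j17.6 → |·| ≈ 85.824, ∠ ≈ 11.83°
|H| = 100 / 85.824 ≈ 1.1652
Gain = 20 log₁₀(1.1652) ≈ 1.33 dB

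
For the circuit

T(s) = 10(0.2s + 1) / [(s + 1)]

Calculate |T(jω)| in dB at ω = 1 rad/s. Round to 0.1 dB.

At ω = 1 rad/s:
zero (1 + j1·0.2) = 1 + j0.2 → |·| ≈ 1.0198, ∠ ≈ 11.31°
pole (1 + j1·1) = 1 + j1 → |·| ≈ 1.4142, ∠ ≈ 45.00°
|T| = 10 · 1.0198 / (1.4142) ≈ 7.2111
Gain = 20 log₁₀(7.2111) ≈ 17.16 dB

17.2 dB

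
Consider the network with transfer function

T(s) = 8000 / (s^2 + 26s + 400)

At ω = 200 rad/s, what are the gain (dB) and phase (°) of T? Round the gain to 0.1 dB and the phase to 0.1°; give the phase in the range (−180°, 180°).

-14.0 dB, -172.5°

At s = jω = j200:
quadratic: (j200)² + 26·j200 + 400 = -39600 + j5200 → |·| ≈ 39940, ∠ ≈ 172.52°
|T| = 8000 / 39940 ≈ 0.2003
Gain = 20 log₁₀(0.2003) ≈ -13.97 dB
∠T = 0.00° − 172.52° = -172.52°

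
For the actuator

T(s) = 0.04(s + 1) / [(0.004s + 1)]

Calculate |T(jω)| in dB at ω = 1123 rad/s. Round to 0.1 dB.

19.8 dB

At ω = 1123 rad/s:
zero (1 + j1123·1) = 1 + j1123 → |·| ≈ 1123, ∠ ≈ 89.95°
pole (1 + j1123·0.004) = 1 + j4.492 → |·| ≈ 4.602, ∠ ≈ 77.45°
|T| = 0.04 · 1123 / (4.602) ≈ 9.761
Gain = 20 log₁₀(9.761) ≈ 19.79 dB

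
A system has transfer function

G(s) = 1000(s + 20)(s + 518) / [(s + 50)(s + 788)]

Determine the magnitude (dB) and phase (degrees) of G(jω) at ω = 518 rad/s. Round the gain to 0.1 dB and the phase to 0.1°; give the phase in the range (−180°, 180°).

57.8 dB, 15.0°

At s = jω = j518:
zero (s+20): 20 + j518 → |·| = √(20²+518²) = √268724 ≈ 518.39, ∠ = arctan(518/20) ≈ 87.79°
zero (s+518): 518 + j518 → |·| = √(518²+518²) = √536648 ≈ 732.56, ∠ = arctan(518/518) ≈ 45.00°
pole (s+50): 50 + j518 → |·| = √(50²+518²) = √270824 ≈ 520.41, ∠ = arctan(518/50) ≈ 84.49°
pole (s+788): 788 + j518 → |·| = √(788²+518²) = √889268 ≈ 943.01, ∠ = arctan(518/788) ≈ 33.32°
|G| = 1000 · 3.7975e+05 / 4.9075e+05 ≈ 773.82
Gain = 20 log₁₀(773.82) ≈ 57.77 dB
∠G = 132.79° − 117.81° = 14.98°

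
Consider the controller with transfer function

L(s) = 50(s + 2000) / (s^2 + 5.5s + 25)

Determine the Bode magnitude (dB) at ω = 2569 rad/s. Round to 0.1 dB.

-32.2 dB

At s = jω = j2569:
zero (s+2000): 2000 + j2569 → |·| = √(2000²+2569²) = √10599761 ≈ 3255.7, ∠ = arctan(2569/2000) ≈ 52.10°
quadratic: (j2569)² + 5.5·j2569 + 25 = -6599736 + j14129.5 → |·| ≈ 6.5998e+06, ∠ ≈ 179.88°
|L| = 50 · 3255.7 / 6.5998e+06 ≈ 0.024665
Gain = 20 log₁₀(0.024665) ≈ -32.16 dB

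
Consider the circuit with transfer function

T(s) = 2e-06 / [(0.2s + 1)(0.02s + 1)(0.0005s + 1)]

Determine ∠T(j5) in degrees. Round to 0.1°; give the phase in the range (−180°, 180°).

-50.9°

At ω = 5 rad/s:
pole (1 + j5·0.2) = 1 + j1 → |·| ≈ 1.4142, ∠ ≈ 45.00°
pole (1 + j5·0.02) = 1 + j0.1 → |·| ≈ 1.005, ∠ ≈ 5.71°
pole (1 + j5·0.0005) = 1 + j0.0025 → |·| ≈ 1, ∠ ≈ 0.14°
∠T = (0°) − (45.00° + 5.71° + 0.14°) = -50.85°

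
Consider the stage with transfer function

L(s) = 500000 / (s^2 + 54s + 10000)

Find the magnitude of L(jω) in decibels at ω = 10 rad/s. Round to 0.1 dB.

34.1 dB

At s = jω = j10:
quadratic: (j10)² + 54·j10 + 10000 = 9900 + j540 → |·| ≈ 9914.7, ∠ ≈ 3.12°
|L| = 500000 / 9914.7 ≈ 50.43
Gain = 20 log₁₀(50.43) ≈ 34.05 dB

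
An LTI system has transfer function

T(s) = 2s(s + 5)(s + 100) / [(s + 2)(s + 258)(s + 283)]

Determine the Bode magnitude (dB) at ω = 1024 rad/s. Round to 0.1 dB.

5.5 dB

At s = jω = j1024:
zero (s+5): 5 + j1024 → |·| = √(5²+1024²) = √1048601 ≈ 1024, ∠ = arctan(1024/5) ≈ 89.72°
zero (s+100): 100 + j1024 → |·| = √(100²+1024²) = √1058576 ≈ 1028.9, ∠ = arctan(1024/100) ≈ 84.42°
zero at origin: s = j1024 → |·| = 1024, ∠ = 90.00°
pole (s+2): 2 + j1024 → |·| = √(2²+1024²) = √1048580 ≈ 1024, ∠ = arctan(1024/2) ≈ 89.89°
pole (s+258): 258 + j1024 → |·| = √(258²+1024²) = √1115140 ≈ 1056, ∠ = arctan(1024/258) ≈ 75.86°
pole (s+283): 283 + j1024 → |·| = √(283²+1024²) = √1128665 ≈ 1062.4, ∠ = arctan(1024/283) ≈ 74.55°
|T| = 2 · 1.0789e+09 / 1.1488e+09 ≈ 1.8783
Gain = 20 log₁₀(1.8783) ≈ 5.48 dB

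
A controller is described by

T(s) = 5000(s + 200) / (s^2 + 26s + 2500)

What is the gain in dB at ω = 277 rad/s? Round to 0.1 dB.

At s = jω = j277:
zero (s+200): 200 + j277 → |·| = √(200²+277²) = √116729 ≈ 341.66, ∠ = arctan(277/200) ≈ 54.17°
quadratic: (j277)² + 26·j277 + 2500 = -74229 + j7202 → |·| ≈ 74578, ∠ ≈ 174.46°
|T| = 5000 · 341.66 / 74578 ≈ 22.906
Gain = 20 log₁₀(22.906) ≈ 27.20 dB

27.2 dB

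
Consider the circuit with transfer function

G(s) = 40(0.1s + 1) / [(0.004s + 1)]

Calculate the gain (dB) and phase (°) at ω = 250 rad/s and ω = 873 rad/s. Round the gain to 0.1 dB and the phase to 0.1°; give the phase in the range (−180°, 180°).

ω = 250: 57.0 dB, 42.7°; ω = 873: 59.7 dB, 15.3°

At ω = 250 rad/s:
zero (1 + j250·0.1) = 1 + j25 → |·| ≈ 25.02, ∠ ≈ 87.71°
pole (1 + j250·0.004) = 1 + j1 → |·| ≈ 1.4142, ∠ ≈ 45.00°
|G| = 40 · 25.02 / (1.4142) ≈ 707.68
Gain = 20 log₁₀(707.68) ≈ 57.00 dB
∠G = (87.71°) − (45.00°) = 42.71°

At ω = 873 rad/s:
zero (1 + j873·0.1) = 1 + j87.3 → |·| ≈ 87.306, ∠ ≈ 89.34°
pole (1 + j873·0.004) = 1 + j3.492 → |·| ≈ 3.6324, ∠ ≈ 74.02°
|G| = 40 · 87.306 / (3.6324) ≈ 961.41
Gain = 20 log₁₀(961.41) ≈ 59.66 dB
∠G = (89.34°) − (74.02°) = 15.32°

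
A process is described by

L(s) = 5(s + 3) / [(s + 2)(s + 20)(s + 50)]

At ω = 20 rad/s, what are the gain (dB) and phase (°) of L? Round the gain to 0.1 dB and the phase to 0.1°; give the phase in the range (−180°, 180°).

-49.6 dB, -69.6°

At s = jω = j20:
zero (s+3): 3 + j20 → |·| = √(3²+20²) = √409 ≈ 20.224, ∠ = arctan(20/3) ≈ 81.47°
pole (s+2): 2 + j20 → |·| = √(2²+20²) = √404 ≈ 20.1, ∠ = arctan(20/2) ≈ 84.29°
pole (s+20): 20 + j20 → |·| = √(20²+20²) = √800 ≈ 28.284, ∠ = arctan(20/20) ≈ 45.00°
pole (s+50): 50 + j20 → |·| = √(50²+20²) = √2900 ≈ 53.852, ∠ = arctan(20/50) ≈ 21.80°
|L| = 5 · 20.224 / 30615 ≈ 0.003303
Gain = 20 log₁₀(0.003303) ≈ -49.62 dB
∠L = 81.47° − 151.09° = -69.62°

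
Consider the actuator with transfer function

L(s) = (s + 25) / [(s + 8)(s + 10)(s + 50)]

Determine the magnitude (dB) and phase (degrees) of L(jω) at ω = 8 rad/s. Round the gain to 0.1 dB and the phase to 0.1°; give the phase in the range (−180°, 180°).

At s = jω = j8:
zero (s+25): 25 + j8 → |·| = √(25²+8²) = √689 ≈ 26.249, ∠ = arctan(8/25) ≈ 17.74°
pole (s+8): 8 + j8 → |·| = √(8²+8²) = √128 ≈ 11.314, ∠ = arctan(8/8) ≈ 45.00°
pole (s+10): 10 + j8 → |·| = √(10²+8²) = √164 ≈ 12.806, ∠ = arctan(8/10) ≈ 38.66°
pole (s+50): 50 + j8 → |·| = √(50²+8²) = √2564 ≈ 50.636, ∠ = arctan(8/50) ≈ 9.09°
|L| = 1 · 26.249 / 7336.5 ≈ 0.0035779
Gain = 20 log₁₀(0.0035779) ≈ -48.93 dB
∠L = 17.74° − 92.75° = -75.01°

-48.9 dB, -75.0°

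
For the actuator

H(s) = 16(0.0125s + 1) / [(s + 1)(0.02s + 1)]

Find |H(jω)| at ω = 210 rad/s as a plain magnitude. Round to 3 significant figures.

At ω = 210 rad/s:
zero (1 + j210·0.0125) = 1 + j2.625 → |·| ≈ 2.809, ∠ ≈ 69.15°
pole (1 + j210·1) = 1 + j210 → |·| ≈ 210, ∠ ≈ 89.73°
pole (1 + j210·0.02) = 1 + j4.2 → |·| ≈ 4.3174, ∠ ≈ 76.61°
|H| = 16 · 2.809 / (210 · 4.3174) ≈ 0.049571

0.0496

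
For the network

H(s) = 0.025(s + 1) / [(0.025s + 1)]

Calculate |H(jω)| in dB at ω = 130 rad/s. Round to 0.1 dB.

At ω = 130 rad/s:
zero (1 + j130·1) = 1 + j130 → |·| ≈ 130, ∠ ≈ 89.56°
pole (1 + j130·0.025) = 1 + j3.25 → |·| ≈ 3.4004, ∠ ≈ 72.90°
|H| = 0.025 · 130 / (3.4004) ≈ 0.95577
Gain = 20 log₁₀(0.95577) ≈ -0.39 dB

-0.4 dB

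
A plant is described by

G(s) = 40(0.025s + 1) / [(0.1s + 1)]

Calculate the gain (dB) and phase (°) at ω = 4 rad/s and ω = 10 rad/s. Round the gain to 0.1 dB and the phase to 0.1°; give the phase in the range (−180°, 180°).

At ω = 4 rad/s:
zero (1 + j4·0.025) = 1 + j0.1 → |·| ≈ 1.005, ∠ ≈ 5.71°
pole (1 + j4·0.1) = 1 + j0.4 → |·| ≈ 1.077, ∠ ≈ 21.80°
|G| = 40 · 1.005 / (1.077) ≈ 37.326
Gain = 20 log₁₀(37.326) ≈ 31.44 dB
∠G = (5.71°) − (21.80°) = -16.09°

At ω = 10 rad/s:
zero (1 + j10·0.025) = 1 + j0.25 → |·| ≈ 1.0308, ∠ ≈ 14.04°
pole (1 + j10·0.1) = 1 + j1 → |·| ≈ 1.4142, ∠ ≈ 45.00°
|G| = 40 · 1.0308 / (1.4142) ≈ 29.156
Gain = 20 log₁₀(29.156) ≈ 29.29 dB
∠G = (14.04°) − (45.00°) = -30.96°

ω = 4: 31.4 dB, -16.1°; ω = 10: 29.3 dB, -31.0°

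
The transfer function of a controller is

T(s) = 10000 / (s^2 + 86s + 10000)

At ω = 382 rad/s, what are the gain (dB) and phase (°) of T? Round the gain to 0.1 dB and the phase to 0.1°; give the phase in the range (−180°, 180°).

-22.9 dB, -166.4°

At s = jω = j382:
quadratic: (j382)² + 86·j382 + 10000 = -135924 + j32852 → |·| ≈ 1.3984e+05, ∠ ≈ 166.41°
|T| = 10000 / 1.3984e+05 ≈ 0.07151
Gain = 20 log₁₀(0.07151) ≈ -22.91 dB
∠T = 0.00° − 166.41° = -166.41°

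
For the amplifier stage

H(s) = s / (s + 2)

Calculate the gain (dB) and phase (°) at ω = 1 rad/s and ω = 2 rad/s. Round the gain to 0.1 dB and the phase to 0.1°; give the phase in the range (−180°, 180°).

At s = jω = j1:
zero at origin: s = j1 → |·| = 1, ∠ = 90.00°
pole (s+2): 2 + j1 → |·| = √(2²+1²) = √5 ≈ 2.2361, ∠ = arctan(1/2) ≈ 26.57°
|H| = 1 · 1 / 2.2361 ≈ 0.44721
Gain = 20 log₁₀(0.44721) ≈ -6.99 dB
∠H = 90.00° − 26.57° = 63.43°

At s = jω = j2:
zero at origin: s = j2 → |·| = 2, ∠ = 90.00°
pole (s+2): 2 + j2 → |·| = √(2²+2²) = √8 ≈ 2.8284, ∠ = arctan(2/2) ≈ 45.00°
|H| = 1 · 2 / 2.8284 ≈ 0.70711
Gain = 20 log₁₀(0.70711) ≈ -3.01 dB
∠H = 90.00° − 45.00° = 45.00°

ω = 1: -7.0 dB, 63.4°; ω = 2: -3.0 dB, 45.0°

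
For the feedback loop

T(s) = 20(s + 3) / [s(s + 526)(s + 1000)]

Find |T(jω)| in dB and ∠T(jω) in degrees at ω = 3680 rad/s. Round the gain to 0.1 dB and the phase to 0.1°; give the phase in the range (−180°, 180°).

-117.0 dB, -156.7°

At s = jω = j3680:
zero (s+3): 3 + j3680 → |·| = √(3²+3680²) = √13542409 ≈ 3680, ∠ = arctan(3680/3) ≈ 89.95°
pole (s+526): 526 + j3680 → |·| = √(526²+3680²) = √13819076 ≈ 3717.4, ∠ = arctan(3680/526) ≈ 81.87°
pole (s+1000): 1000 + j3680 → |·| = √(1000²+3680²) = √14542400 ≈ 3813.4, ∠ = arctan(3680/1000) ≈ 74.80°
pole at origin: |s| = 3680, ∠ = 90.00° (in denominator)
|T| = 20 · 3680 / 5.2167e+10 ≈ 1.4109e-06
Gain = 20 log₁₀(1.4109e-06) ≈ -117.01 dB
∠T = 89.95° − 246.67° = -156.72°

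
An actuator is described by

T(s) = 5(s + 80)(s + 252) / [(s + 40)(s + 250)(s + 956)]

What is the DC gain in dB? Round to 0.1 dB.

-39.5 dB

T(0) = 5·80·252 / (40·250·956) ≈ 0.010544
20 log₁₀(0.010544) ≈ -39.54 dB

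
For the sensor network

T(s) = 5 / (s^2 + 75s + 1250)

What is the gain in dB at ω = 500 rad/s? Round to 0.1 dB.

Substitute s = j500:
Numerator: 5 = 5 + j0
Denominator: (j500)^2 + 75(j500) + 1250 = -248750 + j37500
|N| = √(5² + 0²) ≈ 5, ∠N ≈ 0.00°
|D| = √(248750² + 37500²) ≈ 2.5156e+05, ∠D ≈ 171.43°
|T| = 5 / 2.5156e+05 ≈ 1.9876e-05
Gain = 20 log₁₀(1.9876e-05) ≈ -94.03 dB

-94.0 dB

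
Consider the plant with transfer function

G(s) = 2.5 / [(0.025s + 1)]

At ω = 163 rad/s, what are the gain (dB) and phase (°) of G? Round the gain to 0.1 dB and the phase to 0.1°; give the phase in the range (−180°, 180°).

At ω = 163 rad/s:
pole (1 + j163·0.025) = 1 + j4.075 → |·| ≈ 4.1959, ∠ ≈ 76.21°
|G| = 2.5 · 1 / (4.1959) ≈ 0.59582
Gain = 20 log₁₀(0.59582) ≈ -4.50 dB
∠G = (0°) − (76.21°) = -76.21°

-4.5 dB, -76.2°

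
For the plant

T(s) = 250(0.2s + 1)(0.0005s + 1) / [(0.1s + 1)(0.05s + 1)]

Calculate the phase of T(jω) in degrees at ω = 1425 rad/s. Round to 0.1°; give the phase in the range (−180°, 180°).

-53.5°

At ω = 1425 rad/s:
zero (1 + j1425·0.2) = 1 + j285 → |·| ≈ 285, ∠ ≈ 89.80°
zero (1 + j1425·0.0005) = 1 + j0.7125 → |·| ≈ 1.2279, ∠ ≈ 35.47°
pole (1 + j1425·0.1) = 1 + j142.5 → |·| ≈ 142.5, ∠ ≈ 89.60°
pole (1 + j1425·0.05) = 1 + j71.25 → |·| ≈ 71.257, ∠ ≈ 89.20°
∠T = (89.80° + 35.47°) − (89.60° + 89.20°) = -53.53°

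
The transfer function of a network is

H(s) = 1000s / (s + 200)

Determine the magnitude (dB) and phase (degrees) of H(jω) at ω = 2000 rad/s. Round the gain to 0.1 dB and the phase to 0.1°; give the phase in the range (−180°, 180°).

At s = jω = j2000:
zero at origin: s = j2000 → |·| = 2000, ∠ = 90.00°
pole (s+200): 200 + j2000 → |·| = √(200²+2000²) = √4040000 ≈ 2010, ∠ = arctan(2000/200) ≈ 84.29°
|H| = 1000 · 2000 / 2010 ≈ 995.02
Gain = 20 log₁₀(995.02) ≈ 59.96 dB
∠H = 90.00° − 84.29° = 5.71°

60.0 dB, 5.7°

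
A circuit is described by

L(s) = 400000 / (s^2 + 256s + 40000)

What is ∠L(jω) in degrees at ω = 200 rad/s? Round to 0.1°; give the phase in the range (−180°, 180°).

-90.0°

At s = jω = j200:
quadratic: (j200)² + 256·j200 + 40000 = 0 + j51200 → |·| ≈ 51200, ∠ ≈ 90.00°
∠L = 0.00° − 90.00° = -90.00°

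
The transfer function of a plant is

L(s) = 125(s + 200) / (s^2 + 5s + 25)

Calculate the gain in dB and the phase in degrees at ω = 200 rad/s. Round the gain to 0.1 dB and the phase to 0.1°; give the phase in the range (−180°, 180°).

At s = jω = j200:
zero (s+200): 200 + j200 → |·| = √(200²+200²) = √80000 ≈ 282.84, ∠ = arctan(200/200) ≈ 45.00°
quadratic: (j200)² + 5·j200 + 25 = -39975 + j1000 → |·| ≈ 39988, ∠ ≈ 178.57°
|L| = 125 · 282.84 / 39988 ≈ 0.88414
Gain = 20 log₁₀(0.88414) ≈ -1.07 dB
∠L = 45.00° − 178.57° = -133.57°

-1.1 dB, -133.6°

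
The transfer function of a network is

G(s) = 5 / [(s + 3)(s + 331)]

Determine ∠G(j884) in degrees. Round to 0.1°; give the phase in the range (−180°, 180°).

-159.3°

At s = jω = j884:
pole (s+3): 3 + j884 → |·| = √(3²+884²) = √781465 ≈ 884.01, ∠ = arctan(884/3) ≈ 89.81°
pole (s+331): 331 + j884 → |·| = √(331²+884²) = √891017 ≈ 943.94, ∠ = arctan(884/331) ≈ 69.47°
∠G = 0.00° − 159.28° = -159.28°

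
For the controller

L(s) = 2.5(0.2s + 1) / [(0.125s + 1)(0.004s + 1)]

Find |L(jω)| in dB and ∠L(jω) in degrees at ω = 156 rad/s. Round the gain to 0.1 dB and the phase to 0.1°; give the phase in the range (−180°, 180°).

At ω = 156 rad/s:
zero (1 + j156·0.2) = 1 + j31.2 → |·| ≈ 31.216, ∠ ≈ 88.16°
pole (1 + j156·0.125) = 1 + j19.5 → |·| ≈ 19.526, ∠ ≈ 87.06°
pole (1 + j156·0.004) = 1 + j0.624 → |·| ≈ 1.1787, ∠ ≈ 31.96°
|L| = 2.5 · 31.216 / (19.526 · 1.1787) ≈ 3.3908
Gain = 20 log₁₀(3.3908) ≈ 10.61 dB
∠L = (88.16°) − (87.06° + 31.96°) = -30.86°

10.6 dB, -30.9°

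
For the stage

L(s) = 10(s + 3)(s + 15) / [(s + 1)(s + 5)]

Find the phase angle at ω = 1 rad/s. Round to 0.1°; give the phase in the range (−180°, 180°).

-34.1°

At s = jω = j1:
zero (s+3): 3 + j1 → |·| = √(3²+1²) = √10 ≈ 3.1623, ∠ = arctan(1/3) ≈ 18.43°
zero (s+15): 15 + j1 → |·| = √(15²+1²) = √226 ≈ 15.033, ∠ = arctan(1/15) ≈ 3.81°
pole (s+1): 1 + j1 → |·| = √(1²+1²) = √2 ≈ 1.4142, ∠ = arctan(1/1) ≈ 45.00°
pole (s+5): 5 + j1 → |·| = √(5²+1²) = √26 ≈ 5.099, ∠ = arctan(1/5) ≈ 11.31°
∠L = 22.24° − 56.31° = -34.07°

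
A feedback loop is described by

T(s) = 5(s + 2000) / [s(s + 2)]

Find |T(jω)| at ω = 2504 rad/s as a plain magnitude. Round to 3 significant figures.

At s = jω = j2504:
zero (s+2000): 2000 + j2504 → |·| = √(2000²+2504²) = √10270016 ≈ 3204.7, ∠ = arctan(2504/2000) ≈ 51.38°
pole (s+2): 2 + j2504 → |·| = √(2²+2504²) = √6270020 ≈ 2504, ∠ = arctan(2504/2) ≈ 89.95°
pole at origin: |s| = 2504, ∠ = 90.00° (in denominator)
|T| = 5 · 3204.7 / 6.27e+06 ≈ 0.0025556

0.00256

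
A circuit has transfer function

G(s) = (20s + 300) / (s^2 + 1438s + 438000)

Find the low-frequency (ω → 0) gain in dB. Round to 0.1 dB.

-63.3 dB

G(0) = 300 / 438000 ≈ 0.00068493
20 log₁₀(0.00068493) ≈ -63.29 dB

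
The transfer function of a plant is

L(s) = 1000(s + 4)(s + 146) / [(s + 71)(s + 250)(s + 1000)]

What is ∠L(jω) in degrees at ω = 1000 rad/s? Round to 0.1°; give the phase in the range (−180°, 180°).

At s = jω = j1000:
zero (s+4): 4 + j1000 → |·| = √(4²+1000²) = √1000016 ≈ 1000, ∠ = arctan(1000/4) ≈ 89.77°
zero (s+146): 146 + j1000 → |·| = √(146²+1000²) = √1021316 ≈ 1010.6, ∠ = arctan(1000/146) ≈ 81.69°
pole (s+71): 71 + j1000 → |·| = √(71²+1000²) = √1005041 ≈ 1002.5, ∠ = arctan(1000/71) ≈ 85.94°
pole (s+250): 250 + j1000 → |·| = √(250²+1000²) = √1062500 ≈ 1030.8, ∠ = arctan(1000/250) ≈ 75.96°
pole (s+1000): 1000 + j1000 → |·| = √(1000²+1000²) = √2000000 ≈ 1414.2, ∠ = arctan(1000/1000) ≈ 45.00°
∠L = 171.46° − 206.90° = -35.44°

-35.4°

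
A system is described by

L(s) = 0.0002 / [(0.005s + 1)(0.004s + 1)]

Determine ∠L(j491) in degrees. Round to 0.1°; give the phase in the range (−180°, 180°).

At ω = 491 rad/s:
pole (1 + j491·0.005) = 1 + j2.455 → |·| ≈ 2.6509, ∠ ≈ 67.84°
pole (1 + j491·0.004) = 1 + j1.964 → |·| ≈ 2.2039, ∠ ≈ 63.02°
∠L = (0°) − (67.84° + 63.02°) = -130.86°

-130.9°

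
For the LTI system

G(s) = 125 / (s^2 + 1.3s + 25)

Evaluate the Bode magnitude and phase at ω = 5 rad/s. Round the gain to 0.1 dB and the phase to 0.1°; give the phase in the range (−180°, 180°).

At s = jω = j5:
quadratic: (j5)² + 1.3·j5 + 25 = 0 + j6.5 → |·| ≈ 6.5, ∠ ≈ 90.00°
|G| = 125 / 6.5 ≈ 19.231
Gain = 20 log₁₀(19.231) ≈ 25.68 dB
∠G = 0.00° − 90.00° = -90.00°

25.7 dB, -90.0°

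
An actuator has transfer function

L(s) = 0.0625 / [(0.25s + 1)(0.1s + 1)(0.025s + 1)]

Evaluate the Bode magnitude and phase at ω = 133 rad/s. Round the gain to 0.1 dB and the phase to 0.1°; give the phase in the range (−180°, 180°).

At ω = 133 rad/s:
pole (1 + j133·0.25) = 1 + j33.25 → |·| ≈ 33.265, ∠ ≈ 88.28°
pole (1 + j133·0.1) = 1 + j13.3 → |·| ≈ 13.338, ∠ ≈ 85.70°
pole (1 + j133·0.025) = 1 + j3.325 → |·| ≈ 3.4721, ∠ ≈ 73.26°
|L| = 0.0625 · 1 / (33.265 · 13.338 · 3.4721) ≈ 4.057e-05
Gain = 20 log₁₀(4.057e-05) ≈ -87.84 dB
∠L = (0°) − (88.28° + 85.70° + 73.26°) = -247.24° ≡ 112.76° (principal value)

-87.8 dB, 112.8°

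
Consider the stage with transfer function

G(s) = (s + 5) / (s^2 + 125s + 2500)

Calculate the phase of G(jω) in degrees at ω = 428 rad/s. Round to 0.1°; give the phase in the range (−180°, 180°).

Substitute s = j428:
Numerator: (j428) + 5 = 5 + j428
Denominator: (j428)^2 + 125(j428) + 2500 = -180684 + j53500
|N| = √(5² + 428²) ≈ 428.03, ∠N ≈ 89.33°
|D| = √(180684² + 53500²) ≈ 1.8844e+05, ∠D ≈ 163.51°
∠G = 89.33° − 163.51° = -74.18°

-74.2°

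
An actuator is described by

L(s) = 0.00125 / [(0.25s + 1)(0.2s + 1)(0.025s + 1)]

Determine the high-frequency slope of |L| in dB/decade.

-60 dB/decade

Each pole contributes −20 dB/decade at high frequency; each zero contributes +20 dB/decade.
Net: 0 zero(s) − 3 pole(s) → -60 dB/decade.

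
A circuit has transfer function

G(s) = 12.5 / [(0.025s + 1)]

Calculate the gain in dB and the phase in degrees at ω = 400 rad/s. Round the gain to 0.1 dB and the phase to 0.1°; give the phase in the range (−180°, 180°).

1.9 dB, -84.3°

At ω = 400 rad/s:
pole (1 + j400·0.025) = 1 + j10 → |·| ≈ 10.05, ∠ ≈ 84.29°
|G| = 12.5 · 1 / (10.05) ≈ 1.2438
Gain = 20 log₁₀(1.2438) ≈ 1.90 dB
∠G = (0°) − (84.29°) = -84.29°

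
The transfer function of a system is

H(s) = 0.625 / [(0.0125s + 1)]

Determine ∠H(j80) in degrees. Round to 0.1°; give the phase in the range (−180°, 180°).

At ω = 80 rad/s:
pole (1 + j80·0.0125) = 1 + j1 → |·| ≈ 1.4142, ∠ ≈ 45.00°
∠H = (0°) − (45.00°) = -45.00°

-45.0°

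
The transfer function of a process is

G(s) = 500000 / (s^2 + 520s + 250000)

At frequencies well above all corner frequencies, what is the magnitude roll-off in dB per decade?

-40 dB/decade

Each pole contributes −20 dB/decade at high frequency; each zero contributes +20 dB/decade.
Net: 0 zero(s) − 2 pole(s) → -40 dB/decade.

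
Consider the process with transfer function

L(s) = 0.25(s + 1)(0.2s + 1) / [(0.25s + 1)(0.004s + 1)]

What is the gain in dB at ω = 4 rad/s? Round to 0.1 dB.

At ω = 4 rad/s:
zero (1 + j4·1) = 1 + j4 → |·| ≈ 4.1231, ∠ ≈ 75.96°
zero (1 + j4·0.2) = 1 + j0.8 → |·| ≈ 1.2806, ∠ ≈ 38.66°
pole (1 + j4·0.25) = 1 + j1 → |·| ≈ 1.4142, ∠ ≈ 45.00°
pole (1 + j4·0.004) = 1 + j0.016 → |·| ≈ 1.0001, ∠ ≈ 0.92°
|L| = 0.25 · 4.1231 · 1.2806 / (1.4142 · 1.0001) ≈ 0.9333
Gain = 20 log₁₀(0.9333) ≈ -0.60 dB

-0.6 dB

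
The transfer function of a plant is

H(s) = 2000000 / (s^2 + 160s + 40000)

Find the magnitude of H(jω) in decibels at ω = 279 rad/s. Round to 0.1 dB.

At s = jω = j279:
quadratic: (j279)² + 160·j279 + 40000 = -37841 + j44640 → |·| ≈ 58521, ∠ ≈ 130.29°
|H| = 2000000 / 58521 ≈ 34.176
Gain = 20 log₁₀(34.176) ≈ 30.67 dB

30.7 dB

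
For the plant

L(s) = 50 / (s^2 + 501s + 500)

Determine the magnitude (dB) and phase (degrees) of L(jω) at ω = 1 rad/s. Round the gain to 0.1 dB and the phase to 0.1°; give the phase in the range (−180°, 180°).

-23.0 dB, -45.1°

Substitute s = j1:
Numerator: 50 = 50 + j0
Denominator: (j1)^2 + 501(j1) + 500 = 499 + j501
|N| = √(50² + 0²) ≈ 50, ∠N ≈ 0.00°
|D| = √(499² + 501²) ≈ 707.11, ∠D ≈ 45.11°
|L| = 50 / 707.11 ≈ 0.07071
Gain = 20 log₁₀(0.07071) ≈ -23.01 dB
∠L = 0.00° − 45.11° = -45.11°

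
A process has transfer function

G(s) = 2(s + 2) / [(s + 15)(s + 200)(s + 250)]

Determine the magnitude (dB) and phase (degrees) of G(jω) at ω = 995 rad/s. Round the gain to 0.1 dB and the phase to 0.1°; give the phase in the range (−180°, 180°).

-114.3 dB, -153.8°

At s = jω = j995:
zero (s+2): 2 + j995 → |·| = √(2²+995²) = √990029 ≈ 995, ∠ = arctan(995/2) ≈ 89.88°
pole (s+15): 15 + j995 → |·| = √(15²+995²) = √990250 ≈ 995.11, ∠ = arctan(995/15) ≈ 89.14°
pole (s+200): 200 + j995 → |·| = √(200²+995²) = √1030025 ≈ 1014.9, ∠ = arctan(995/200) ≈ 78.63°
pole (s+250): 250 + j995 → |·| = √(250²+995²) = √1052525 ≈ 1025.9, ∠ = arctan(995/250) ≈ 75.90°
|G| = 2 · 995 / 1.0361e+09 ≈ 1.9207e-06
Gain = 20 log₁₀(1.9207e-06) ≈ -114.33 dB
∠G = 89.88° − 243.67° = -153.79°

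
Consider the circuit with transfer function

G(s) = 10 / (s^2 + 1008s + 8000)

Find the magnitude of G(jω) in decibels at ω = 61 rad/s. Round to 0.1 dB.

-75.8 dB

Substitute s = j61:
Numerator: 10 = 10 + j0
Denominator: (j61)^2 + 1008(j61) + 8000 = 4279 + j61488
|N| = √(10² + 0²) ≈ 10, ∠N ≈ 0.00°
|D| = √(4279² + 61488²) ≈ 61637, ∠D ≈ 86.02°
|G| = 10 / 61637 ≈ 0.00016224
Gain = 20 log₁₀(0.00016224) ≈ -75.80 dB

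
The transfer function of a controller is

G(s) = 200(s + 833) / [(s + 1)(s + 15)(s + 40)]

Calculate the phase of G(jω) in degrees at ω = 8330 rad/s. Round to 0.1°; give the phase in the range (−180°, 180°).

174.7°

At s = jω = j8330:
zero (s+833): 833 + j8330 → |·| = √(833²+8330²) = √70082789 ≈ 8371.5, ∠ = arctan(8330/833) ≈ 84.29°
pole (s+1): 1 + j8330 → |·| = √(1²+8330²) = √69388901 ≈ 8330, ∠ = arctan(8330/1) ≈ 89.99°
pole (s+15): 15 + j8330 → |·| = √(15²+8330²) = √69389125 ≈ 8330, ∠ = arctan(8330/15) ≈ 89.90°
pole (s+40): 40 + j8330 → |·| = √(40²+8330²) = √69390500 ≈ 8330.1, ∠ = arctan(8330/40) ≈ 89.72°
∠G = 84.29° − 269.61° = -185.32° ≡ 174.68° (principal value)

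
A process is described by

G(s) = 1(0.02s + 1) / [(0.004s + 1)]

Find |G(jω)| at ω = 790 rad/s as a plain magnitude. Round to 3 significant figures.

4.78

At ω = 790 rad/s:
zero (1 + j790·0.02) = 1 + j15.8 → |·| ≈ 15.832, ∠ ≈ 86.38°
pole (1 + j790·0.004) = 1 + j3.16 → |·| ≈ 3.3145, ∠ ≈ 72.44°
|G| = 1 · 15.832 / (3.3145) ≈ 4.7766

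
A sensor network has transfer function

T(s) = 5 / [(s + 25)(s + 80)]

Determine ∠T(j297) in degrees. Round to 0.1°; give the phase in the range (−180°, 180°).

At s = jω = j297:
pole (s+25): 25 + j297 → |·| = √(25²+297²) = √88834 ≈ 298.05, ∠ = arctan(297/25) ≈ 85.19°
pole (s+80): 80 + j297 → |·| = √(80²+297²) = √94609 ≈ 307.59, ∠ = arctan(297/80) ≈ 74.92°
∠T = 0.00° − 160.11° = -160.11°

-160.1°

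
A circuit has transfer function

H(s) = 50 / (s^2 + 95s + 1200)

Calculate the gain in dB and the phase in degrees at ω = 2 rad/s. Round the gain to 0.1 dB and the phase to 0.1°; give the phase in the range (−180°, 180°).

Substitute s = j2:
Numerator: 50 = 50 + j0
Denominator: (j2)^2 + 95(j2) + 1200 = 1196 + j190
|N| = √(50² + 0²) ≈ 50, ∠N ≈ 0.00°
|D| = √(1196² + 190²) ≈ 1211, ∠D ≈ 9.03°
|H| = 50 / 1211 ≈ 0.041288
Gain = 20 log₁₀(0.041288) ≈ -27.68 dB
∠H = 0.00° − 9.03° = -9.03°

-27.7 dB, -9.0°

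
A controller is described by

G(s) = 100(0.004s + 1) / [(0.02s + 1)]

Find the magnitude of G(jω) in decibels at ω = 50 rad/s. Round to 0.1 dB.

At ω = 50 rad/s:
zero (1 + j50·0.004) = 1 + j0.2 → |·| ≈ 1.0198, ∠ ≈ 11.31°
pole (1 + j50·0.02) = 1 + j1 → |·| ≈ 1.4142, ∠ ≈ 45.00°
|G| = 100 · 1.0198 / (1.4142) ≈ 72.111
Gain = 20 log₁₀(72.111) ≈ 37.16 dB

37.2 dB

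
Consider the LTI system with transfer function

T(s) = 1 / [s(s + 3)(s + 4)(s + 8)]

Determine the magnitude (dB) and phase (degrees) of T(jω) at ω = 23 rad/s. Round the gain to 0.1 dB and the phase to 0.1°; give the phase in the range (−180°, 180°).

At s = jω = j23:
pole (s+3): 3 + j23 → |·| = √(3²+23²) = √538 ≈ 23.195, ∠ = arctan(23/3) ≈ 82.57°
pole (s+4): 4 + j23 → |·| = √(4²+23²) = √545 ≈ 23.345, ∠ = arctan(23/4) ≈ 80.13°
pole (s+8): 8 + j23 → |·| = √(8²+23²) = √593 ≈ 24.352, ∠ = arctan(23/8) ≈ 70.82°
pole at origin: |s| = 23, ∠ = 90.00° (in denominator)
|T| = 1 / 3.0328e+05 ≈ 3.2973e-06
Gain = 20 log₁₀(3.2973e-06) ≈ -109.64 dB
∠T = 0.00° − 323.52° = -323.52° ≡ 36.48° (principal value)

-109.6 dB, 36.5°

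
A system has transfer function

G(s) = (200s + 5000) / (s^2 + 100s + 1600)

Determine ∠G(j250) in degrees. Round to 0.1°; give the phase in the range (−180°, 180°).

Substitute s = j250:
Numerator: 200(j250) + 5000 = 5000 + j50000
Denominator: (j250)^2 + 100(j250) + 1600 = -60900 + j25000
|N| = √(5000² + 50000²) ≈ 50249, ∠N ≈ 84.29°
|D| = √(60900² + 25000²) ≈ 65832, ∠D ≈ 157.68°
∠G = 84.29° − 157.68° = -73.39°

-73.4°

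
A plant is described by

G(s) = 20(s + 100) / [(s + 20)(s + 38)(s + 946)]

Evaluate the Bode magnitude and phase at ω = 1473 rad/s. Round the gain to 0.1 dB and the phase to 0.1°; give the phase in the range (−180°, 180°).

At s = jω = j1473:
zero (s+100): 100 + j1473 → |·| = √(100²+1473²) = √2179729 ≈ 1476.4, ∠ = arctan(1473/100) ≈ 86.12°
pole (s+20): 20 + j1473 → |·| = √(20²+1473²) = √2170129 ≈ 1473.1, ∠ = arctan(1473/20) ≈ 89.22°
pole (s+38): 38 + j1473 → |·| = √(38²+1473²) = √2171173 ≈ 1473.5, ∠ = arctan(1473/38) ≈ 88.52°
pole (s+946): 946 + j1473 → |·| = √(946²+1473²) = √3064645 ≈ 1750.6, ∠ = arctan(1473/946) ≈ 57.29°
|G| = 20 · 1476.4 / 3.7999e+09 ≈ 7.7707e-06
Gain = 20 log₁₀(7.7707e-06) ≈ -102.19 dB
∠G = 86.12° − 235.03° = -148.91°

-102.2 dB, -148.9°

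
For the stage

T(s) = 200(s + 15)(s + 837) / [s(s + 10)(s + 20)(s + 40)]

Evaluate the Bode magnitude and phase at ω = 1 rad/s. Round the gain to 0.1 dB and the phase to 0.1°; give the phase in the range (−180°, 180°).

At s = jω = j1:
zero (s+15): 15 + j1 → |·| = √(15²+1²) = √226 ≈ 15.033, ∠ = arctan(1/15) ≈ 3.81°
zero (s+837): 837 + j1 → |·| = √(837²+1²) = √700570 ≈ 837, ∠ = arctan(1/837) ≈ 0.07°
pole (s+10): 10 + j1 → |·| = √(10²+1²) = √101 ≈ 10.05, ∠ = arctan(1/10) ≈ 5.71°
pole (s+20): 20 + j1 → |·| = √(20²+1²) = √401 ≈ 20.025, ∠ = arctan(1/20) ≈ 2.86°
pole (s+40): 40 + j1 → |·| = √(40²+1²) = √1601 ≈ 40.012, ∠ = arctan(1/40) ≈ 1.43°
pole at origin: |s| = 1, ∠ = 90.00° (in denominator)
|T| = 200 · 12583 / 8052.5 ≈ 312.52
Gain = 20 log₁₀(312.52) ≈ 49.90 dB
∠T = 3.88° − 100.00° = -96.12°

49.9 dB, -96.1°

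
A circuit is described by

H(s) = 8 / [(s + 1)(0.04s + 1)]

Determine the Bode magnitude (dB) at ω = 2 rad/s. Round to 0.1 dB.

At ω = 2 rad/s:
pole (1 + j2·1) = 1 + j2 → |·| ≈ 2.2361, ∠ ≈ 63.43°
pole (1 + j2·0.04) = 1 + j0.08 → |·| ≈ 1.0032, ∠ ≈ 4.57°
|H| = 8 · 1 / (2.2361 · 1.0032) ≈ 3.5662
Gain = 20 log₁₀(3.5662) ≈ 11.04 dB

11.0 dB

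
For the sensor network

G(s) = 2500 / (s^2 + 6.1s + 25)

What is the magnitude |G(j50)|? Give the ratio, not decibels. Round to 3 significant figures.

1.00

At s = jω = j50:
quadratic: (j50)² + 6.1·j50 + 25 = -2475 + j305 → |·| ≈ 2493.7, ∠ ≈ 172.97°
|G| = 2500 / 2493.7 ≈ 1.0025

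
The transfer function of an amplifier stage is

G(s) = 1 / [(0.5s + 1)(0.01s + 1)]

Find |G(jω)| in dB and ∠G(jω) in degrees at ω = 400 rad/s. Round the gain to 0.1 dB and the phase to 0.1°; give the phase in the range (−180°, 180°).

-58.3 dB, -165.7°

At ω = 400 rad/s:
pole (1 + j400·0.5) = 1 + j200 → |·| ≈ 200, ∠ ≈ 89.71°
pole (1 + j400·0.01) = 1 + j4 → |·| ≈ 4.1231, ∠ ≈ 75.96°
|G| = 1 · 1 / (200 · 4.1231) ≈ 0.0012127
Gain = 20 log₁₀(0.0012127) ≈ -58.32 dB
∠G = (0°) − (89.71° + 75.96°) = -165.67°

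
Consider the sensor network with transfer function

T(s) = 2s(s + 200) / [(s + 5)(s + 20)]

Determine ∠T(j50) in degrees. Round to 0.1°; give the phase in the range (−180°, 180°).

At s = jω = j50:
zero (s+200): 200 + j50 → |·| = √(200²+50²) = √42500 ≈ 206.16, ∠ = arctan(50/200) ≈ 14.04°
zero at origin: s = j50 → |·| = 50, ∠ = 90.00°
pole (s+5): 5 + j50 → |·| = √(5²+50²) = √2525 ≈ 50.249, ∠ = arctan(50/5) ≈ 84.29°
pole (s+20): 20 + j50 → |·| = √(20²+50²) = √2900 ≈ 53.852, ∠ = arctan(50/20) ≈ 68.20°
∠T = 104.04° − 152.49° = -48.45°

-48.5°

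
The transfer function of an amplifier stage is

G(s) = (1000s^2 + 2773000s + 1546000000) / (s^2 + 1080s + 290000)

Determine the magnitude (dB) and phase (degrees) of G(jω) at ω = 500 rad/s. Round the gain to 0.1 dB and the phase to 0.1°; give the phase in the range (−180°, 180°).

70.9 dB, -38.8°

Substitute s = j500:
Numerator: 1000(j500)^2 + 2773000(j500) + 1546000000 = 1296000000 + j1386500000
Denominator: (j500)^2 + 1080(j500) + 290000 = 40000 + j540000
|N| = √(1296000000² + 1386500000²) ≈ 1.8979e+09, ∠N ≈ 46.93°
|D| = √(40000² + 540000²) ≈ 5.4148e+05, ∠D ≈ 85.76°
|G| = 1.8979e+09 / 5.4148e+05 ≈ 3505
Gain = 20 log₁₀(3505) ≈ 70.89 dB
∠G = 46.93° − 85.76° = -38.83°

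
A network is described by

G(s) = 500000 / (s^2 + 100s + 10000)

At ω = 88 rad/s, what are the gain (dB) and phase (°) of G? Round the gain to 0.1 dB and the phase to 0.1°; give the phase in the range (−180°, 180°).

34.8 dB, -75.6°

At s = jω = j88:
quadratic: (j88)² + 100·j88 + 10000 = 2256 + j8800 → |·| ≈ 9084.6, ∠ ≈ 75.62°
|G| = 500000 / 9084.6 ≈ 55.038
Gain = 20 log₁₀(55.038) ≈ 34.81 dB
∠G = 0.00° − 75.62° = -75.62°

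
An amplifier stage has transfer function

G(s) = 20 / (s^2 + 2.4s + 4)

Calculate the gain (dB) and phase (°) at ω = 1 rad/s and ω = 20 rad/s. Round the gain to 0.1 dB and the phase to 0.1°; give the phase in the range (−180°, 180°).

ω = 1: 14.3 dB, -38.7°; ω = 20: -26.0 dB, -173.1°

At s = jω = j1:
quadratic: (j1)² + 2.4·j1 + 4 = 3 + j2.4 → |·| ≈ 3.8419, ∠ ≈ 38.66°
|G| = 20 / 3.8419 ≈ 5.2058
Gain = 20 log₁₀(5.2058) ≈ 14.33 dB
∠G = 0.00° − 38.66° = -38.66°

At s = jω = j20:
quadratic: (j20)² + 2.4·j20 + 4 = -396 + j48 → |·| ≈ 398.9, ∠ ≈ 173.09°
|G| = 20 / 398.9 ≈ 0.050138
Gain = 20 log₁₀(0.050138) ≈ -26.00 dB
∠G = 0.00° − 173.09° = -173.09°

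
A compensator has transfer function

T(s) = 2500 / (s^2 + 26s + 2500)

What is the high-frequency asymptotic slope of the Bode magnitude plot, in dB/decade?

Each pole contributes −20 dB/decade at high frequency; each zero contributes +20 dB/decade.
Net: 0 zero(s) − 2 pole(s) → -40 dB/decade.

-40 dB/decade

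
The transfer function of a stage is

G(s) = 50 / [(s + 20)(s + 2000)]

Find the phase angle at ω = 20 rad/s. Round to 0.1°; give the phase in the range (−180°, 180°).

-45.6°

At s = jω = j20:
pole (s+20): 20 + j20 → |·| = √(20²+20²) = √800 ≈ 28.284, ∠ = arctan(20/20) ≈ 45.00°
pole (s+2000): 2000 + j20 → |·| = √(2000²+20²) = √4000400 ≈ 2000.1, ∠ = arctan(20/2000) ≈ 0.57°
∠G = 0.00° − 45.57° = -45.57°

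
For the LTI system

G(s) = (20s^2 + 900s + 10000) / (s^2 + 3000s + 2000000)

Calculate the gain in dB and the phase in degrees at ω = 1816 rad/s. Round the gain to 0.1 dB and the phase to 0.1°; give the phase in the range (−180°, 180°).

Substitute s = j1816:
Numerator: 20(j1816)^2 + 900(j1816) + 10000 = -65947120 + j1634400
Denominator: (j1816)^2 + 3000(j1816) + 2000000 = -1297856 + j5448000
|N| = √(65947120² + 1634400²) ≈ 6.5967e+07, ∠N ≈ 178.58°
|D| = √(1297856² + 5448000²) ≈ 5.6005e+06, ∠D ≈ 103.40°
|G| = 6.5967e+07 / 5.6005e+06 ≈ 11.779
Gain = 20 log₁₀(11.779) ≈ 21.42 dB
∠G = 178.58° − 103.40° = 75.18°

21.4 dB, 75.2°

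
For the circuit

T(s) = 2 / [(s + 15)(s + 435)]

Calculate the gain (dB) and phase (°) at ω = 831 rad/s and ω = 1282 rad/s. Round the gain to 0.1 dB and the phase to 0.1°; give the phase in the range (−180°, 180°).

ω = 831: -111.8 dB, -151.3°; ω = 1282: -118.8 dB, -160.6°

At s = jω = j831:
pole (s+15): 15 + j831 → |·| = √(15²+831²) = √690786 ≈ 831.14, ∠ = arctan(831/15) ≈ 88.97°
pole (s+435): 435 + j831 → |·| = √(435²+831²) = √879786 ≈ 937.97, ∠ = arctan(831/435) ≈ 62.37°
|T| = 2 / 7.7958e+05 ≈ 2.5655e-06
Gain = 20 log₁₀(2.5655e-06) ≈ -111.82 dB
∠T = 0.00° − 151.34° = -151.34°

At s = jω = j1282:
pole (s+15): 15 + j1282 → |·| = √(15²+1282²) = √1643749 ≈ 1282.1, ∠ = arctan(1282/15) ≈ 89.33°
pole (s+435): 435 + j1282 → |·| = √(435²+1282²) = √1832749 ≈ 1353.8, ∠ = arctan(1282/435) ≈ 71.26°
|T| = 2 / 1.7357e+06 ≈ 1.1523e-06
Gain = 20 log₁₀(1.1523e-06) ≈ -118.77 dB
∠T = 0.00° − 160.59° = -160.59°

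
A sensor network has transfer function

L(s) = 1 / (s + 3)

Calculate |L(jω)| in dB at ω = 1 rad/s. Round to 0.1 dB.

-10.0 dB

Substitute s = j1:
Numerator: 1 = 1 + j0
Denominator: (j1) + 3 = 3 + j1
|N| = √(1² + 0²) ≈ 1, ∠N ≈ 0.00°
|D| = √(3² + 1²) ≈ 3.1623, ∠D ≈ 18.43°
|L| = 1 / 3.1623 ≈ 0.31623
Gain = 20 log₁₀(0.31623) ≈ -10.00 dB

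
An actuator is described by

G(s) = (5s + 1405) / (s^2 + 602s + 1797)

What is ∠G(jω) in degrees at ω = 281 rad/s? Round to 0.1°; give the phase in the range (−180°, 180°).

-69.5°

Substitute s = j281:
Numerator: 5(j281) + 1405 = 1405 + j1405
Denominator: (j281)^2 + 602(j281) + 1797 = -77164 + j169162
|N| = √(1405² + 1405²) ≈ 1987, ∠N ≈ 45.00°
|D| = √(77164² + 169162²) ≈ 1.8593e+05, ∠D ≈ 114.52°
∠G = 45.00° − 114.52° = -69.52°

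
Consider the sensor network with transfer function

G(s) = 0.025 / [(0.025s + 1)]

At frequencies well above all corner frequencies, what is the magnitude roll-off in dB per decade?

Each pole contributes −20 dB/decade at high frequency; each zero contributes +20 dB/decade.
Net: 0 zero(s) − 1 pole(s) → -20 dB/decade.

-20 dB/decade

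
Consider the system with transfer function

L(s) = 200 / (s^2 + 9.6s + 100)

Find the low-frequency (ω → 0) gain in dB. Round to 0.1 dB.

6.0 dB

L(0) = 200 / 100 = 2
20 log₁₀(2) ≈ 6.02 dB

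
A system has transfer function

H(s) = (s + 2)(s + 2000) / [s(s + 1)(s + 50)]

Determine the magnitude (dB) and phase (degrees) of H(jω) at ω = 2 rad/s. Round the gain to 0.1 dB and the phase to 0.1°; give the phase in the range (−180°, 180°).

At s = jω = j2:
zero (s+2): 2 + j2 → |·| = √(2²+2²) = √8 ≈ 2.8284, ∠ = arctan(2/2) ≈ 45.00°
zero (s+2000): 2000 + j2 → |·| = √(2000²+2²) = √4000004 ≈ 2000, ∠ = arctan(2/2000) ≈ 0.06°
pole (s+1): 1 + j2 → |·| = √(1²+2²) = √5 ≈ 2.2361, ∠ = arctan(2/1) ≈ 63.43°
pole (s+50): 50 + j2 → |·| = √(50²+2²) = √2504 ≈ 50.04, ∠ = arctan(2/50) ≈ 2.29°
pole at origin: |s| = 2, ∠ = 90.00° (in denominator)
|H| = 1 · 5656.8 / 223.79 ≈ 25.277
Gain = 20 log₁₀(25.277) ≈ 28.05 dB
∠H = 45.06° − 155.72° = -110.66°

28.1 dB, -110.7°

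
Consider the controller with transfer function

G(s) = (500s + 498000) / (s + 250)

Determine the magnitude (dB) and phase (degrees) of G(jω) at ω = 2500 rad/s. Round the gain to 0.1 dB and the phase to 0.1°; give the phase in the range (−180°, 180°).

54.6 dB, -16.0°

Substitute s = j2500:
Numerator: 500(j2500) + 498000 = 498000 + j1250000
Denominator: (j2500) + 250 = 250 + j2500
|N| = √(498000² + 1250000²) ≈ 1.3455e+06, ∠N ≈ 68.28°
|D| = √(250² + 2500²) ≈ 2512.5, ∠D ≈ 84.29°
|G| = 1.3455e+06 / 2512.5 ≈ 535.52
Gain = 20 log₁₀(535.52) ≈ 54.58 dB
∠G = 68.28° − 84.29° = -16.01°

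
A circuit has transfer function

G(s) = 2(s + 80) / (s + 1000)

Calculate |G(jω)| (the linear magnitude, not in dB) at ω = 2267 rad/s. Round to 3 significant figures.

At s = jω = j2267:
zero (s+80): 80 + j2267 → |·| = √(80²+2267²) = √5145689 ≈ 2268.4, ∠ = arctan(2267/80) ≈ 87.98°
pole (s+1000): 1000 + j2267 → |·| = √(1000²+2267²) = √6139289 ≈ 2477.8, ∠ = arctan(2267/1000) ≈ 66.20°
|G| = 2 · 2268.4 / 2477.8 ≈ 1.831

1.83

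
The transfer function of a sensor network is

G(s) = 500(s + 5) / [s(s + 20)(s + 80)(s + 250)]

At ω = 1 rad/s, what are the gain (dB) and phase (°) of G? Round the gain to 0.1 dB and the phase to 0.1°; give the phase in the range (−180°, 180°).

-43.9 dB, -82.5°

At s = jω = j1:
zero (s+5): 5 + j1 → |·| = √(5²+1²) = √26 ≈ 5.099, ∠ = arctan(1/5) ≈ 11.31°
pole (s+20): 20 + j1 → |·| = √(20²+1²) = √401 ≈ 20.025, ∠ = arctan(1/20) ≈ 2.86°
pole (s+80): 80 + j1 → |·| = √(80²+1²) = √6401 ≈ 80.006, ∠ = arctan(1/80) ≈ 0.72°
pole (s+250): 250 + j1 → |·| = √(250²+1²) = √62501 ≈ 250, ∠ = arctan(1/250) ≈ 0.23°
pole at origin: |s| = 1, ∠ = 90.00° (in denominator)
|G| = 500 · 5.099 / 4.0053e+05 ≈ 0.0063653
Gain = 20 log₁₀(0.0063653) ≈ -43.92 dB
∠G = 11.31° − 93.81° = -82.50°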